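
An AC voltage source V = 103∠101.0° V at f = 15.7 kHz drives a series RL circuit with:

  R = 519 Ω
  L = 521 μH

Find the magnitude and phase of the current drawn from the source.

Step 1 — Angular frequency: ω = 2π·f = 2π·1.57e+04 = 9.865e+04 rad/s.
Step 2 — Component impedances:
  R: Z = R = 519 Ω
  L: Z = jωL = j·9.865e+04·0.000521 = 0 + j51.39 Ω
Step 3 — Series combination: Z_total = R + L = 519 + j51.39 Ω = 521.5∠5.7° Ω.
Step 4 — Source phasor: V = 103∠101.0° V = -19.65 + j101.1 V.
Step 5 — Ohm's law: I = V / Z_total = (-19.65 + j101.1) / (519 + j51.39) = -0.0184 + j0.1966 A.
Step 6 — Convert to polar: |I| = 0.1975 A, ∠I = 95.3°.

I = 0.1975∠95.3° A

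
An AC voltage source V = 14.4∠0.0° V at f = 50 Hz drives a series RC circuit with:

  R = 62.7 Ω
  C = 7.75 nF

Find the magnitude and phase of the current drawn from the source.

Step 1 — Angular frequency: ω = 2π·f = 2π·50 = 314.2 rad/s.
Step 2 — Component impedances:
  R: Z = R = 62.7 Ω
  C: Z = 1/(jωC) = -j/(ω·C) = 0 - j4.107e+05 Ω
Step 3 — Series combination: Z_total = R + C = 62.7 - j4.107e+05 Ω = 4.107e+05∠-90.0° Ω.
Step 4 — Source phasor: V = 14.4∠0.0° V = 14.4 V.
Step 5 — Ohm's law: I = V / Z_total = (14.4) / (62.7 - j4.107e+05) = 5.352e-09 + j3.506e-05 A.
Step 6 — Convert to polar: |I| = 3.506e-05 A, ∠I = 90.0°.

I = 3.506e-05∠90.0° A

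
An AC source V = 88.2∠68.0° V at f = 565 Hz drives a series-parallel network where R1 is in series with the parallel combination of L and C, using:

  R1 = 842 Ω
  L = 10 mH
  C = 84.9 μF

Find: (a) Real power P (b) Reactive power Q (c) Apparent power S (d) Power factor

Step 1 — Angular frequency: ω = 2π·f = 2π·565 = 3550 rad/s.
Step 2 — Component impedances:
  R1: Z = R = 842 Ω
  L: Z = jωL = j·3550·0.01 = 0 + j35.5 Ω
  C: Z = 1/(jωC) = -j/(ω·C) = 0 - j3.318 Ω
Step 3 — Parallel branch: L || C = 1/(1/L + 1/C) = 0 - j3.66 Ω.
Step 4 — Series with R1: Z_total = R1 + (L || C) = 842 - j3.66 Ω = 842∠-0.2° Ω.
Step 5 — Source phasor: V = 88.2∠68.0° V = 33.04 + j81.78 V.
Step 6 — Current: I = V / Z = 0.03882 + j0.09729 A = 0.1047∠68.2° A.
Step 7 — Complex power: S = V·I* = 9.239 - j0.04016 VA.
Step 8 — Real power: P = Re(S) = 9.239 W.
Step 9 — Reactive power: Q = Im(S) = -0.04016 VAR.
Step 10 — Apparent power: |S| = 9.239 VA.
Step 11 — Power factor: PF = P/|S| = 1 (leading).

(a) P = 9.239 W  (b) Q = -0.04016 VAR  (c) S = 9.239 VA  (d) PF = 1 (leading)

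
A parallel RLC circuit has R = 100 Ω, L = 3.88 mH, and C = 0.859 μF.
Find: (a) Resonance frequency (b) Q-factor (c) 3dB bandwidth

Step 1 — Resonance: ω₀ = 1/√(LC) = 1/√(0.00388·8.59e-07) = 1.732e+04 rad/s.
Step 2 — f₀ = ω₀/(2π) = 2757 Hz.
Step 3 — Parallel Q: Q = R/(ω₀L) = 100/(1.732e+04·0.00388) = 1.488.
Step 4 — Bandwidth: Δω = ω₀/Q = 1.164e+04 rad/s; BW = Δω/(2π) = 1853 Hz.

(a) f₀ = 2757 Hz  (b) Q = 1.488  (c) BW = 1853 Hz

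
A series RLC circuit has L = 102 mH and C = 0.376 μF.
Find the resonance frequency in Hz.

Step 1 — Resonance condition Im(Z)=0 gives ω₀ = 1/√(LC).
Step 2 — ω₀ = 1/√(0.102·3.76e-07) = 5106 rad/s.
Step 3 — f₀ = ω₀/(2π) = 812.7 Hz.

f₀ = 812.7 Hz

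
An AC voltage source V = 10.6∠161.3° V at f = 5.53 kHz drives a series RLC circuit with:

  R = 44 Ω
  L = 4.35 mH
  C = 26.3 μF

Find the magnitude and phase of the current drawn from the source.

Step 1 — Angular frequency: ω = 2π·f = 2π·5530 = 3.475e+04 rad/s.
Step 2 — Component impedances:
  R: Z = R = 44 Ω
  L: Z = jωL = j·3.475e+04·0.00435 = 0 + j151.1 Ω
  C: Z = 1/(jωC) = -j/(ω·C) = 0 - j1.094 Ω
Step 3 — Series combination: Z_total = R + L + C = 44 + j150.1 Ω = 156.4∠73.7° Ω.
Step 4 — Source phasor: V = 10.6∠161.3° V = -10.04 + j3.398 V.
Step 5 — Ohm's law: I = V / Z_total = (-10.04 + j3.398) / (44 + j150.1) = 0.002788 + j0.06773 A.
Step 6 — Convert to polar: |I| = 0.06779 A, ∠I = 87.6°.

I = 0.06779∠87.6° A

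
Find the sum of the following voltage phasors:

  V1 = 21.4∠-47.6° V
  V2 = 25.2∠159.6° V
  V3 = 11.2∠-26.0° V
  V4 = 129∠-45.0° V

Step 1 — Convert each phasor to rectangular form:
  V1 = 21.4·(cos(-47.6°) + j·sin(-47.6°)) = 14.43 - j15.8 V
  V2 = 25.2·(cos(159.6°) + j·sin(159.6°)) = -23.62 + j8.784 V
  V3 = 11.2·(cos(-26.0°) + j·sin(-26.0°)) = 10.07 - j4.91 V
  V4 = 129·(cos(-45.0°) + j·sin(-45.0°)) = 91.22 - j91.22 V
Step 2 — Sum components: V_total = 92.09 - j103.1 V.
Step 3 — Convert to polar: |V_total| = 138.3 V, ∠V_total = -48.2°.

V_total = 138.3∠-48.2° V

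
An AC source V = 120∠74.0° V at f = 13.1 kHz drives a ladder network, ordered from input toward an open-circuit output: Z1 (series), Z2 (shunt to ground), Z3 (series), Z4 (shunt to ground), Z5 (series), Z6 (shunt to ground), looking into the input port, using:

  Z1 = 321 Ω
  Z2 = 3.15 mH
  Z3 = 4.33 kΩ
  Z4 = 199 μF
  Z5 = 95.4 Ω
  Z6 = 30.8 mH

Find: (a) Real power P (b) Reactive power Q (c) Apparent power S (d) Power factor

Step 1 — Angular frequency: ω = 2π·f = 2π·1.31e+04 = 8.231e+04 rad/s.
Step 2 — Component impedances:
  Z1: Z = R = 321 Ω
  Z2: Z = jωL = j·8.231e+04·0.00315 = 0 + j259.3 Ω
  Z3: Z = R = 4330 Ω
  Z4: Z = 1/(jωC) = -j/(ω·C) = 0 - j0.06105 Ω
  Z5: Z = R = 95.4 Ω
  Z6: Z = jωL = j·8.231e+04·0.0308 = 0 + j2535 Ω
Step 3 — Ladder network (open output): work backward from the far end, alternating series and parallel combinations. Z_in = 336.5 + j258.3 Ω = 424.2∠37.5° Ω.
Step 4 — Source phasor: V = 120∠74.0° V = 33.08 + j115.4 V.
Step 5 — Current: I = V / Z = 0.2274 + j0.1682 A = 0.2829∠36.5° A.
Step 6 — Complex power: S = V·I* = 26.92 + j20.67 VA.
Step 7 — Real power: P = Re(S) = 26.92 W.
Step 8 — Reactive power: Q = Im(S) = 20.67 VAR.
Step 9 — Apparent power: |S| = 33.95 VA.
Step 10 — Power factor: PF = P/|S| = 0.7932 (lagging).

(a) P = 26.92 W  (b) Q = 20.67 VAR  (c) S = 33.95 VA  (d) PF = 0.7932 (lagging)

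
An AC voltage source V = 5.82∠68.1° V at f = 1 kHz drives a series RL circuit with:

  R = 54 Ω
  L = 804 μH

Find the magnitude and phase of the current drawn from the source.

Step 1 — Angular frequency: ω = 2π·f = 2π·1000 = 6283 rad/s.
Step 2 — Component impedances:
  R: Z = R = 54 Ω
  L: Z = jωL = j·6283·0.000804 = 0 + j5.052 Ω
Step 3 — Series combination: Z_total = R + L = 54 + j5.052 Ω = 54.24∠5.3° Ω.
Step 4 — Source phasor: V = 5.82∠68.1° V = 2.171 + j5.4 V.
Step 5 — Ohm's law: I = V / Z_total = (2.171 + j5.4) / (54 + j5.052) = 0.04912 + j0.0954 A.
Step 6 — Convert to polar: |I| = 0.1073 A, ∠I = 62.8°.

I = 0.1073∠62.8° A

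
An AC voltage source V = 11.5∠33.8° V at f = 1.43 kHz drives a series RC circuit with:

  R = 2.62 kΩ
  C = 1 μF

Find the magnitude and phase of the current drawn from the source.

Step 1 — Angular frequency: ω = 2π·f = 2π·1430 = 8985 rad/s.
Step 2 — Component impedances:
  R: Z = R = 2620 Ω
  C: Z = 1/(jωC) = -j/(ω·C) = 0 - j111.3 Ω
Step 3 — Series combination: Z_total = R + C = 2620 - j111.3 Ω = 2622∠-2.4° Ω.
Step 4 — Source phasor: V = 11.5∠33.8° V = 9.556 + j6.397 V.
Step 5 — Ohm's law: I = V / Z_total = (9.556 + j6.397) / (2620 - j111.3) = 0.003537 + j0.002592 A.
Step 6 — Convert to polar: |I| = 0.004385 A, ∠I = 36.2°.

I = 0.004385∠36.2° A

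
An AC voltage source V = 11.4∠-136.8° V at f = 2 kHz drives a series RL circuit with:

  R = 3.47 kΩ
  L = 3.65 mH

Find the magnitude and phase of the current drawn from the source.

Step 1 — Angular frequency: ω = 2π·f = 2π·2000 = 1.257e+04 rad/s.
Step 2 — Component impedances:
  R: Z = R = 3470 Ω
  L: Z = jωL = j·1.257e+04·0.00365 = 0 + j45.87 Ω
Step 3 — Series combination: Z_total = R + L = 3470 + j45.87 Ω = 3470∠0.8° Ω.
Step 4 — Source phasor: V = 11.4∠-136.8° V = -8.31 - j7.804 V.
Step 5 — Ohm's law: I = V / Z_total = (-8.31 - j7.804) / (3470 + j45.87) = -0.002424 - j0.002217 A.
Step 6 — Convert to polar: |I| = 0.003285 A, ∠I = -137.6°.

I = 0.003285∠-137.6° A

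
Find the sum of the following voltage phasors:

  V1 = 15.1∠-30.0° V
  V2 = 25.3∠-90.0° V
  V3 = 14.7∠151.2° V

Step 1 — Convert each phasor to rectangular form:
  V1 = 15.1·(cos(-30.0°) + j·sin(-30.0°)) = 13.08 - j7.55 V
  V2 = 25.3·(cos(-90.0°) + j·sin(-90.0°)) = 0 - j25.3 V
  V3 = 14.7·(cos(151.2°) + j·sin(151.2°)) = -12.88 + j7.082 V
Step 2 — Sum components: V_total = 0.1953 - j25.77 V.
Step 3 — Convert to polar: |V_total| = 25.77 V, ∠V_total = -89.6°.

V_total = 25.77∠-89.6° V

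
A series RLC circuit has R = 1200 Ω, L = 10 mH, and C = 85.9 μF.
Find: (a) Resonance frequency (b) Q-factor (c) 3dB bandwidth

Step 1 — Resonance: ω₀ = 1/√(LC) = 1/√(0.01·8.59e-05) = 1079 rad/s.
Step 2 — f₀ = ω₀/(2π) = 171.7 Hz.
Step 3 — Series Q: Q = ω₀L/R = 1079·0.01/1200 = 0.008991.
Step 4 — Bandwidth: Δω = ω₀/Q = 1.2e+05 rad/s; BW = Δω/(2π) = 1.91e+04 Hz.

(a) f₀ = 171.7 Hz  (b) Q = 0.008991  (c) BW = 1.91e+04 Hz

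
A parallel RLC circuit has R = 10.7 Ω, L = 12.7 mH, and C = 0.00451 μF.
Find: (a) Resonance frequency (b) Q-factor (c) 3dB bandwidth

Step 1 — Resonance: ω₀ = 1/√(LC) = 1/√(0.0127·4.51e-09) = 1.321e+05 rad/s.
Step 2 — f₀ = ω₀/(2π) = 2.103e+04 Hz.
Step 3 — Parallel Q: Q = R/(ω₀L) = 10.7/(1.321e+05·0.0127) = 0.006376.
Step 4 — Bandwidth: Δω = ω₀/Q = 2.072e+07 rad/s; BW = Δω/(2π) = 3.298e+06 Hz.

(a) f₀ = 2.103e+04 Hz  (b) Q = 0.006376  (c) BW = 3.298e+06 Hz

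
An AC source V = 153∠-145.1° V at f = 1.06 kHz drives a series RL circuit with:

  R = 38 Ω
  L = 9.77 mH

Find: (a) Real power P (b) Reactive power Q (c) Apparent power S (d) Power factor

Step 1 — Angular frequency: ω = 2π·f = 2π·1060 = 6660 rad/s.
Step 2 — Component impedances:
  R: Z = R = 38 Ω
  L: Z = jωL = j·6660·0.00977 = 0 + j65.07 Ω
Step 3 — Series combination: Z_total = R + L = 38 + j65.07 Ω = 75.35∠59.7° Ω.
Step 4 — Source phasor: V = 153∠-145.1° V = -125.5 - j87.54 V.
Step 5 — Current: I = V / Z = -1.843 + j0.8522 A = 2.03∠155.2° A.
Step 6 — Complex power: S = V·I* = 156.7 + j268.3 VA.
Step 7 — Real power: P = Re(S) = 156.7 W.
Step 8 — Reactive power: Q = Im(S) = 268.3 VAR.
Step 9 — Apparent power: |S| = 310.7 VA.
Step 10 — Power factor: PF = P/|S| = 0.5043 (lagging).

(a) P = 156.7 W  (b) Q = 268.3 VAR  (c) S = 310.7 VA  (d) PF = 0.5043 (lagging)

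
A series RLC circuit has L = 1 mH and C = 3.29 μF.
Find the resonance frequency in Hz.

Step 1 — Resonance condition Im(Z)=0 gives ω₀ = 1/√(LC).
Step 2 — ω₀ = 1/√(0.001·3.29e-06) = 1.743e+04 rad/s.
Step 3 — f₀ = ω₀/(2π) = 2775 Hz.

f₀ = 2775 Hz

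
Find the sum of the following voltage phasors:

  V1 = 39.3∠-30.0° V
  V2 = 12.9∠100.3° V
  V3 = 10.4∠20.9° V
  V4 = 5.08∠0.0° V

Step 1 — Convert each phasor to rectangular form:
  V1 = 39.3·(cos(-30.0°) + j·sin(-30.0°)) = 34.03 - j19.65 V
  V2 = 12.9·(cos(100.3°) + j·sin(100.3°)) = -2.307 + j12.69 V
  V3 = 10.4·(cos(20.9°) + j·sin(20.9°)) = 9.716 + j3.71 V
  V4 = 5.08·(cos(0.0°) + j·sin(0.0°)) = 5.08 V
Step 2 — Sum components: V_total = 46.52 - j3.248 V.
Step 3 — Convert to polar: |V_total| = 46.64 V, ∠V_total = -4.0°.

V_total = 46.64∠-4.0° V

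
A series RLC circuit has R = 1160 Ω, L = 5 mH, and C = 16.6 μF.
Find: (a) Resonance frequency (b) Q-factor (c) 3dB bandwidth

Step 1 — Resonance: ω₀ = 1/√(LC) = 1/√(0.005·1.66e-05) = 3471 rad/s.
Step 2 — f₀ = ω₀/(2π) = 552.4 Hz.
Step 3 — Series Q: Q = ω₀L/R = 3471·0.005/1160 = 0.01496.
Step 4 — Bandwidth: Δω = ω₀/Q = 2.32e+05 rad/s; BW = Δω/(2π) = 3.692e+04 Hz.

(a) f₀ = 552.4 Hz  (b) Q = 0.01496  (c) BW = 3.692e+04 Hz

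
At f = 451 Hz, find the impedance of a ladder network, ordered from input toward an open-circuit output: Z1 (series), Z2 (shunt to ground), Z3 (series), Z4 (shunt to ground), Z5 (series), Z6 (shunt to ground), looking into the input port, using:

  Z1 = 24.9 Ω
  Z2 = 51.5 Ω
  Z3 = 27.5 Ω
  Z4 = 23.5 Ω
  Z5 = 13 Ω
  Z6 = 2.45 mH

Step 1 — Angular frequency: ω = 2π·f = 2π·451 = 2834 rad/s.
Step 2 — Component impedances:
  Z1: Z = R = 24.9 Ω
  Z2: Z = R = 51.5 Ω
  Z3: Z = R = 27.5 Ω
  Z4: Z = R = 23.5 Ω
  Z5: Z = R = 13 Ω
  Z6: Z = jωL = j·2834·0.00245 = 0 + j6.943 Ω
Step 3 — Ladder network (open output): work backward from the far end, alternating series and parallel combinations. Z_in = 46.26 + j0.9525 Ω = 46.27∠1.2° Ω.

Z = 46.26 + j0.9525 Ω = 46.27∠1.2° Ω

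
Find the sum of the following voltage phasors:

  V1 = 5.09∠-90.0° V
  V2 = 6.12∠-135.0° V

Step 1 — Convert each phasor to rectangular form:
  V1 = 5.09·(cos(-90.0°) + j·sin(-90.0°)) = 0 - j5.09 V
  V2 = 6.12·(cos(-135.0°) + j·sin(-135.0°)) = -4.327 - j4.327 V
Step 2 — Sum components: V_total = -4.327 - j9.417 V.
Step 3 — Convert to polar: |V_total| = 10.36 V, ∠V_total = -114.7°.

V_total = 10.36∠-114.7° V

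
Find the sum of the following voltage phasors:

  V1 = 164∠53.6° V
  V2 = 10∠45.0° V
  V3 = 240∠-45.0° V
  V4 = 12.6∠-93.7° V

Step 1 — Convert each phasor to rectangular form:
  V1 = 164·(cos(53.6°) + j·sin(53.6°)) = 97.32 + j132 V
  V2 = 10·(cos(45.0°) + j·sin(45.0°)) = 7.071 + j7.071 V
  V3 = 240·(cos(-45.0°) + j·sin(-45.0°)) = 169.7 - j169.7 V
  V4 = 12.6·(cos(-93.7°) + j·sin(-93.7°)) = -0.8131 - j12.57 V
Step 2 — Sum components: V_total = 273.3 - j43.21 V.
Step 3 — Convert to polar: |V_total| = 276.7 V, ∠V_total = -9.0°.

V_total = 276.7∠-9.0° V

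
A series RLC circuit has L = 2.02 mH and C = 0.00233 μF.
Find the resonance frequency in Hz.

Step 1 — Resonance condition Im(Z)=0 gives ω₀ = 1/√(LC).
Step 2 — ω₀ = 1/√(0.00202·2.33e-09) = 4.609e+05 rad/s.
Step 3 — f₀ = ω₀/(2π) = 7.336e+04 Hz.

f₀ = 7.336e+04 Hz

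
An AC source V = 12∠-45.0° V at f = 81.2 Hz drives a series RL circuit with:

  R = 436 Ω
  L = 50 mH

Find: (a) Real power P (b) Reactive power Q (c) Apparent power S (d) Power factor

Step 1 — Angular frequency: ω = 2π·f = 2π·81.2 = 510.2 rad/s.
Step 2 — Component impedances:
  R: Z = R = 436 Ω
  L: Z = jωL = j·510.2·0.05 = 0 + j25.51 Ω
Step 3 — Series combination: Z_total = R + L = 436 + j25.51 Ω = 436.7∠3.3° Ω.
Step 4 — Source phasor: V = 12∠-45.0° V = 8.485 - j8.485 V.
Step 5 — Current: I = V / Z = 0.01826 - j0.02053 A = 0.02748∠-48.3° A.
Step 6 — Complex power: S = V·I* = 0.3291 + j0.01926 VA.
Step 7 — Real power: P = Re(S) = 0.3291 W.
Step 8 — Reactive power: Q = Im(S) = 0.01926 VAR.
Step 9 — Apparent power: |S| = 0.3297 VA.
Step 10 — Power factor: PF = P/|S| = 0.9983 (lagging).

(a) P = 0.3291 W  (b) Q = 0.01926 VAR  (c) S = 0.3297 VA  (d) PF = 0.9983 (lagging)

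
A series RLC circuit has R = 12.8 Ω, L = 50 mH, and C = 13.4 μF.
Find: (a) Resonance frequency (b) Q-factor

Step 1 — Resonance condition Im(Z)=0 gives ω₀ = 1/√(LC).
Step 2 — ω₀ = 1/√(0.05·1.34e-05) = 1222 rad/s.
Step 3 — f₀ = ω₀/(2π) = 194.4 Hz.
Step 4 — Series Q: Q = ω₀L/R = 1222·0.05/12.8 = 4.772.

(a) f₀ = 194.4 Hz  (b) Q = 4.772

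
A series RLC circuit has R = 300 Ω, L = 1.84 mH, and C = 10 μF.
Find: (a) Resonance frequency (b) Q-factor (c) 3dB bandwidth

Step 1 — Resonance: ω₀ = 1/√(LC) = 1/√(0.00184·1e-05) = 7372 rad/s.
Step 2 — f₀ = ω₀/(2π) = 1173 Hz.
Step 3 — Series Q: Q = ω₀L/R = 7372·0.00184/300 = 0.04522.
Step 4 — Bandwidth: Δω = ω₀/Q = 1.63e+05 rad/s; BW = Δω/(2π) = 2.595e+04 Hz.

(a) f₀ = 1173 Hz  (b) Q = 0.04522  (c) BW = 2.595e+04 Hz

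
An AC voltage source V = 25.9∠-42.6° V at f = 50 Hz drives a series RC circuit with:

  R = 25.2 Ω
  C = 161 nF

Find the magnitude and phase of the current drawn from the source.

Step 1 — Angular frequency: ω = 2π·f = 2π·50 = 314.2 rad/s.
Step 2 — Component impedances:
  R: Z = R = 25.2 Ω
  C: Z = 1/(jωC) = -j/(ω·C) = 0 - j1.977e+04 Ω
Step 3 — Series combination: Z_total = R + C = 25.2 - j1.977e+04 Ω = 1.977e+04∠-89.9° Ω.
Step 4 — Source phasor: V = 25.9∠-42.6° V = 19.06 - j17.53 V.
Step 5 — Ohm's law: I = V / Z_total = (19.06 - j17.53) / (25.2 - j1.977e+04) = 0.0008879 + j0.0009632 A.
Step 6 — Convert to polar: |I| = 0.00131 A, ∠I = 47.3°.

I = 0.00131∠47.3° A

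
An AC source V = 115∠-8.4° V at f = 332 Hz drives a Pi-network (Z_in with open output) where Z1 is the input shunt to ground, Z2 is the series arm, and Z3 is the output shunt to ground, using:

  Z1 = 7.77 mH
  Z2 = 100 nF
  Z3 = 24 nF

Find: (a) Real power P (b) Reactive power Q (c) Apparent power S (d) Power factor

Step 1 — Angular frequency: ω = 2π·f = 2π·332 = 2086 rad/s.
Step 2 — Component impedances:
  Z1: Z = jωL = j·2086·0.00777 = 0 + j16.21 Ω
  Z2: Z = 1/(jωC) = -j/(ω·C) = 0 - j4794 Ω
  Z3: Z = 1/(jωC) = -j/(ω·C) = 0 - j1.997e+04 Ω
Step 3 — With open output, the series arm Z2 and the output shunt Z3 appear in series to ground: Z2 + Z3 = 0 - j2.477e+04 Ω.
Step 4 — Parallel with input shunt Z1: Z_in = Z1 || (Z2 + Z3) = 0 + j16.22 Ω = 16.22∠90.0° Ω.
Step 5 — Source phasor: V = 115∠-8.4° V = 113.8 - j16.8 V.
Step 6 — Current: I = V / Z = -1.036 - j7.014 A = 7.09∠-98.4° A.
Step 7 — Complex power: S = V·I* = 0 + j815.4 VA.
Step 8 — Real power: P = Re(S) = 0 W.
Step 9 — Reactive power: Q = Im(S) = 815.4 VAR.
Step 10 — Apparent power: |S| = 815.4 VA.
Step 11 — Power factor: PF = P/|S| = 0 (lagging).

(a) P = 0 W  (b) Q = 815.4 VAR  (c) S = 815.4 VA  (d) PF = 0 (lagging)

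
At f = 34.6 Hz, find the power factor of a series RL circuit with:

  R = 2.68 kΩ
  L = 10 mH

Step 1 — Angular frequency: ω = 2π·f = 2π·34.6 = 217.4 rad/s.
Step 2 — Component impedances:
  R: Z = R = 2680 Ω
  L: Z = jωL = j·217.4·0.01 = 0 + j2.174 Ω
Step 3 — Series combination: Z_total = R + L = 2680 + j2.174 Ω = 2680∠0.0° Ω.
Step 4 — Power factor: PF = cos(φ) = Re(Z)/|Z| = 2680/2680 = 1.
Step 5 — Type: Im(Z) = 2.174 ⇒ lagging (phase φ = 0.0°).

PF = 1 (lagging, φ = 0.0°)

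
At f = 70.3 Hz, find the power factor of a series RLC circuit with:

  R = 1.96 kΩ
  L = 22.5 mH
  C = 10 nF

Step 1 — Angular frequency: ω = 2π·f = 2π·70.3 = 441.7 rad/s.
Step 2 — Component impedances:
  R: Z = R = 1960 Ω
  L: Z = jωL = j·441.7·0.0225 = 0 + j9.938 Ω
  C: Z = 1/(jωC) = -j/(ω·C) = 0 - j2.264e+05 Ω
Step 3 — Series combination: Z_total = R + L + C = 1960 - j2.264e+05 Ω = 2.264e+05∠-89.5° Ω.
Step 4 — Power factor: PF = cos(φ) = Re(Z)/|Z| = 1960/2.2639e+05 = 0.008658.
Step 5 — Type: Im(Z) = -2.264e+05 ⇒ leading (phase φ = -89.5°).

PF = 0.008658 (leading, φ = -89.5°)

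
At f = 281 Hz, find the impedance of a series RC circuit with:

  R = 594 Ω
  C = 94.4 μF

Step 1 — Angular frequency: ω = 2π·f = 2π·281 = 1766 rad/s.
Step 2 — Component impedances:
  R: Z = R = 594 Ω
  C: Z = 1/(jωC) = -j/(ω·C) = 0 - j6 Ω
Step 3 — Series combination: Z_total = R + C = 594 - j6 Ω = 594∠-0.6° Ω.

Z = 594 - j6 Ω = 594∠-0.6° Ω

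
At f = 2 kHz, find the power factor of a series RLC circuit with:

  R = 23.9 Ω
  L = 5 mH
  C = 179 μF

Step 1 — Angular frequency: ω = 2π·f = 2π·2000 = 1.257e+04 rad/s.
Step 2 — Component impedances:
  R: Z = R = 23.9 Ω
  L: Z = jωL = j·1.257e+04·0.005 = 0 + j62.83 Ω
  C: Z = 1/(jωC) = -j/(ω·C) = 0 - j0.4446 Ω
Step 3 — Series combination: Z_total = R + L + C = 23.9 + j62.39 Ω = 66.81∠69.0° Ω.
Step 4 — Power factor: PF = cos(φ) = Re(Z)/|Z| = 23.9/66.81 = 0.3577.
Step 5 — Type: Im(Z) = 62.39 ⇒ lagging (phase φ = 69.0°).

PF = 0.3577 (lagging, φ = 69.0°)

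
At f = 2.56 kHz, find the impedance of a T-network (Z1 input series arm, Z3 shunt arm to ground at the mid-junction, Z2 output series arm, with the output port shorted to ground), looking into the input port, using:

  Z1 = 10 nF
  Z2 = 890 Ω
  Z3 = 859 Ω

Step 1 — Angular frequency: ω = 2π·f = 2π·2560 = 1.608e+04 rad/s.
Step 2 — Component impedances:
  Z1: Z = 1/(jωC) = -j/(ω·C) = 0 - j6217 Ω
  Z2: Z = R = 890 Ω
  Z3: Z = R = 859 Ω
Step 3 — With the output port shorted to ground, the output series arm Z2 runs from the junction to ground; the shunt arm Z3 also runs from the junction to ground. They appear in parallel: Z3 || Z2 = 437.1 Ω.
Step 4 — Series with input arm Z1: Z_in = Z1 + (Z3 || Z2) = 437.1 - j6217 Ω = 6232∠-86.0° Ω.

Z = 437.1 - j6217 Ω = 6232∠-86.0° Ω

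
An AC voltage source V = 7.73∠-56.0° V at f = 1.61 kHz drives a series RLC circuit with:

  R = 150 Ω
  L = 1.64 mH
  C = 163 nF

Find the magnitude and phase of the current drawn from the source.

Step 1 — Angular frequency: ω = 2π·f = 2π·1610 = 1.012e+04 rad/s.
Step 2 — Component impedances:
  R: Z = R = 150 Ω
  L: Z = jωL = j·1.012e+04·0.00164 = 0 + j16.59 Ω
  C: Z = 1/(jωC) = -j/(ω·C) = 0 - j606.5 Ω
Step 3 — Series combination: Z_total = R + L + C = 150 - j589.9 Ω = 608.6∠-75.7° Ω.
Step 4 — Source phasor: V = 7.73∠-56.0° V = 4.323 - j6.408 V.
Step 5 — Ohm's law: I = V / Z_total = (4.323 - j6.408) / (150 - j589.9) = 0.01195 + j0.004288 A.
Step 6 — Convert to polar: |I| = 0.0127 A, ∠I = 19.7°.

I = 0.0127∠19.7° A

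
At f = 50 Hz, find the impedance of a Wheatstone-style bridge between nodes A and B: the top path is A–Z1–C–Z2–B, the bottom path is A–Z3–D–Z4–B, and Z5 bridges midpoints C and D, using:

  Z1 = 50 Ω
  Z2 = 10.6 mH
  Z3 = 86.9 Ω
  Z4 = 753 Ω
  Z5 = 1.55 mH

Step 1 — Angular frequency: ω = 2π·f = 2π·50 = 314.2 rad/s.
Step 2 — Component impedances:
  Z1: Z = R = 50 Ω
  Z2: Z = jωL = j·314.2·0.0106 = 0 + j3.33 Ω
  Z3: Z = R = 86.9 Ω
  Z4: Z = R = 753 Ω
  Z5: Z = jωL = j·314.2·0.00155 = 0 + j0.4869 Ω
Step 3 — Bridge requires nodal analysis (the Z5 bridge couples midpoints C and D, so the two paths cannot be reduced to a simple series/parallel combination). Setting node B to ground and injecting 1 A at node A, the 3-node admittance system at A, C, D solves to V_A = Z_AB = 31.76 + j3.395 Ω = 31.94∠6.1° Ω.

Z = 31.76 + j3.395 Ω = 31.94∠6.1° Ω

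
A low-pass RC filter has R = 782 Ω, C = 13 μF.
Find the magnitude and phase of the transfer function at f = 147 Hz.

Step 1 — Angular frequency: ω = 2π·147 = 923.6 rad/s.
Step 2 — Transfer function: H(jω) = 1/(1 + jωRC).
Step 3 — Denominator: 1 + jωRC = 1 + j·923.6·782·1.3e-05 = 1 + j9.39.
Step 4 — H = 0.01122 - j0.1053.
Step 5 — Magnitude: |H| = 0.1059 (-19.5 dB); phase: φ = -83.9°.

|H| = 0.1059 (-19.5 dB), φ = -83.9°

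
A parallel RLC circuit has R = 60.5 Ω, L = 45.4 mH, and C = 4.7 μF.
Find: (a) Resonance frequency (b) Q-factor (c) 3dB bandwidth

Step 1 — Resonance: ω₀ = 1/√(LC) = 1/√(0.0454·4.7e-06) = 2165 rad/s.
Step 2 — f₀ = ω₀/(2π) = 344.5 Hz.
Step 3 — Parallel Q: Q = R/(ω₀L) = 60.5/(2165·0.0454) = 0.6156.
Step 4 — Bandwidth: Δω = ω₀/Q = 3517 rad/s; BW = Δω/(2π) = 559.7 Hz.

(a) f₀ = 344.5 Hz  (b) Q = 0.6156  (c) BW = 559.7 Hz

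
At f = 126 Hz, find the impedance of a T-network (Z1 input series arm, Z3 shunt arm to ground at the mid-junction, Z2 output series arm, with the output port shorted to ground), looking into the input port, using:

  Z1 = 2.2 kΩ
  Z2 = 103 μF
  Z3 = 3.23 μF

Step 1 — Angular frequency: ω = 2π·f = 2π·126 = 791.7 rad/s.
Step 2 — Component impedances:
  Z1: Z = R = 2200 Ω
  Z2: Z = 1/(jωC) = -j/(ω·C) = 0 - j12.26 Ω
  Z3: Z = 1/(jωC) = -j/(ω·C) = 0 - j391.1 Ω
Step 3 — With the output port shorted to ground, the output series arm Z2 runs from the junction to ground; the shunt arm Z3 also runs from the junction to ground. They appear in parallel: Z3 || Z2 = 0 - j11.89 Ω.
Step 4 — Series with input arm Z1: Z_in = Z1 + (Z3 || Z2) = 2200 - j11.89 Ω = 2200∠-0.3° Ω.

Z = 2200 - j11.89 Ω = 2200∠-0.3° Ω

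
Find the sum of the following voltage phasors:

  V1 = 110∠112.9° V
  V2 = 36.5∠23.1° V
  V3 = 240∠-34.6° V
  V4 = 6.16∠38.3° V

Step 1 — Convert each phasor to rectangular form:
  V1 = 110·(cos(112.9°) + j·sin(112.9°)) = -42.8 + j101.3 V
  V2 = 36.5·(cos(23.1°) + j·sin(23.1°)) = 33.57 + j14.32 V
  V3 = 240·(cos(-34.6°) + j·sin(-34.6°)) = 197.6 - j136.3 V
  V4 = 6.16·(cos(38.3°) + j·sin(38.3°)) = 4.834 + j3.818 V
Step 2 — Sum components: V_total = 193.2 - j16.81 V.
Step 3 — Convert to polar: |V_total| = 193.9 V, ∠V_total = -5.0°.

V_total = 193.9∠-5.0° V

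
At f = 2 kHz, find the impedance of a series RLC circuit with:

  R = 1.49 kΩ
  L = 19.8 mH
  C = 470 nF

Step 1 — Angular frequency: ω = 2π·f = 2π·2000 = 1.257e+04 rad/s.
Step 2 — Component impedances:
  R: Z = R = 1490 Ω
  L: Z = jωL = j·1.257e+04·0.0198 = 0 + j248.8 Ω
  C: Z = 1/(jωC) = -j/(ω·C) = 0 - j169.3 Ω
Step 3 — Series combination: Z_total = R + L + C = 1490 + j79.5 Ω = 1492∠3.1° Ω.

Z = 1490 + j79.5 Ω = 1492∠3.1° Ω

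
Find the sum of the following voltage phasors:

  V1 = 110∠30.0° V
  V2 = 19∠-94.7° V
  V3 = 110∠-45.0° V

Step 1 — Convert each phasor to rectangular form:
  V1 = 110·(cos(30.0°) + j·sin(30.0°)) = 95.26 + j55 V
  V2 = 19·(cos(-94.7°) + j·sin(-94.7°)) = -1.557 - j18.94 V
  V3 = 110·(cos(-45.0°) + j·sin(-45.0°)) = 77.78 - j77.78 V
Step 2 — Sum components: V_total = 171.5 - j41.72 V.
Step 3 — Convert to polar: |V_total| = 176.5 V, ∠V_total = -13.7°.

V_total = 176.5∠-13.7° V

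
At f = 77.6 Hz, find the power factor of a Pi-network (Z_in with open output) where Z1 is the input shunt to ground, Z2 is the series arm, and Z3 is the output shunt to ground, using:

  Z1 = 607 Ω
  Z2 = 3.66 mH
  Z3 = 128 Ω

Step 1 — Angular frequency: ω = 2π·f = 2π·77.6 = 487.6 rad/s.
Step 2 — Component impedances:
  Z1: Z = R = 607 Ω
  Z2: Z = jωL = j·487.6·0.00366 = 0 + j1.785 Ω
  Z3: Z = R = 128 Ω
Step 3 — With open output, the series arm Z2 and the output shunt Z3 appear in series to ground: Z2 + Z3 = 128 + j1.785 Ω.
Step 4 — Parallel with input shunt Z1: Z_in = Z1 || (Z2 + Z3) = 105.7 + j1.217 Ω = 105.7∠0.7° Ω.
Step 5 — Power factor: PF = cos(φ) = Re(Z)/|Z| = 105.71/105.72 = 0.9999.
Step 6 — Type: Im(Z) = 1.217 ⇒ lagging (phase φ = 0.7°).

PF = 0.9999 (lagging, φ = 0.7°)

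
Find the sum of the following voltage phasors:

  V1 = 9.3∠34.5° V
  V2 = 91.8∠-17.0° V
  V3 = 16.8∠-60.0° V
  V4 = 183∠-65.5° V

Step 1 — Convert each phasor to rectangular form:
  V1 = 9.3·(cos(34.5°) + j·sin(34.5°)) = 7.664 + j5.268 V
  V2 = 91.8·(cos(-17.0°) + j·sin(-17.0°)) = 87.79 - j26.84 V
  V3 = 16.8·(cos(-60.0°) + j·sin(-60.0°)) = 8.4 - j14.55 V
  V4 = 183·(cos(-65.5°) + j·sin(-65.5°)) = 75.89 - j166.5 V
Step 2 — Sum components: V_total = 179.7 - j202.6 V.
Step 3 — Convert to polar: |V_total| = 270.9 V, ∠V_total = -48.4°.

V_total = 270.9∠-48.4° V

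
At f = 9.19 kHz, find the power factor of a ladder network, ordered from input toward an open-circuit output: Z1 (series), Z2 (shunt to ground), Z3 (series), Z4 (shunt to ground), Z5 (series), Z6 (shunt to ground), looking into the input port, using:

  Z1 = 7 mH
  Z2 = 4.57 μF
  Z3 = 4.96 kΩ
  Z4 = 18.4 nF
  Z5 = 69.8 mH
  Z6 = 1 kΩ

Step 1 — Angular frequency: ω = 2π·f = 2π·9190 = 5.774e+04 rad/s.
Step 2 — Component impedances:
  Z1: Z = jωL = j·5.774e+04·0.007 = 0 + j404.2 Ω
  Z2: Z = 1/(jωC) = -j/(ω·C) = 0 - j3.79 Ω
  Z3: Z = R = 4960 Ω
  Z4: Z = 1/(jωC) = -j/(ω·C) = 0 - j941.2 Ω
  Z5: Z = jωL = j·5.774e+04·0.0698 = 0 + j4030 Ω
  Z6: Z = R = 1000 Ω
Step 3 — Ladder network (open output): work backward from the far end, alternating series and parallel combinations. Z_in = 0.002693 + j400.4 Ω = 400.4∠90.0° Ω.
Step 4 — Power factor: PF = cos(φ) = Re(Z)/|Z| = 0.0026935/400.41 = 6.727e-06.
Step 5 — Type: Im(Z) = 400.4 ⇒ lagging (phase φ = 90.0°).

PF = 6.727e-06 (lagging, φ = 90.0°)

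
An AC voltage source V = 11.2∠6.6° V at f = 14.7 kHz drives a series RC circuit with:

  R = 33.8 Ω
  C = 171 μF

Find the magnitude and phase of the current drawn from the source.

Step 1 — Angular frequency: ω = 2π·f = 2π·1.47e+04 = 9.236e+04 rad/s.
Step 2 — Component impedances:
  R: Z = R = 33.8 Ω
  C: Z = 1/(jωC) = -j/(ω·C) = 0 - j0.06332 Ω
Step 3 — Series combination: Z_total = R + C = 33.8 - j0.06332 Ω = 33.8∠-0.1° Ω.
Step 4 — Source phasor: V = 11.2∠6.6° V = 11.13 + j1.287 V.
Step 5 — Ohm's law: I = V / Z_total = (11.13 + j1.287) / (33.8 - j0.06332) = 0.3291 + j0.0387 A.
Step 6 — Convert to polar: |I| = 0.3314 A, ∠I = 6.7°.

I = 0.3314∠6.7° A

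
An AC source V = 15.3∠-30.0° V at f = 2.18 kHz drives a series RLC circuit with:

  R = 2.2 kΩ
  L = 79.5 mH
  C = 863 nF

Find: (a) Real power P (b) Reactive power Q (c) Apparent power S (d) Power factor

Step 1 — Angular frequency: ω = 2π·f = 2π·2180 = 1.37e+04 rad/s.
Step 2 — Component impedances:
  R: Z = R = 2200 Ω
  L: Z = jωL = j·1.37e+04·0.0795 = 0 + j1089 Ω
  C: Z = 1/(jωC) = -j/(ω·C) = 0 - j84.6 Ω
Step 3 — Series combination: Z_total = R + L + C = 2200 + j1004 Ω = 2418∠24.5° Ω.
Step 4 — Source phasor: V = 15.3∠-30.0° V = 13.25 - j7.65 V.
Step 5 — Current: I = V / Z = 0.00367 - j0.005153 A = 0.006326∠-54.5° A.
Step 6 — Complex power: S = V·I* = 0.08805 + j0.0402 VA.
Step 7 — Real power: P = Re(S) = 0.08805 W.
Step 8 — Reactive power: Q = Im(S) = 0.0402 VAR.
Step 9 — Apparent power: |S| = 0.0968 VA.
Step 10 — Power factor: PF = P/|S| = 0.9097 (lagging).

(a) P = 0.08805 W  (b) Q = 0.0402 VAR  (c) S = 0.0968 VA  (d) PF = 0.9097 (lagging)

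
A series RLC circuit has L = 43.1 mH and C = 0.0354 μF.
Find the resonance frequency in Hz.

Step 1 — Resonance condition Im(Z)=0 gives ω₀ = 1/√(LC).
Step 2 — ω₀ = 1/√(0.0431·3.54e-08) = 2.56e+04 rad/s.
Step 3 — f₀ = ω₀/(2π) = 4075 Hz.

f₀ = 4075 Hz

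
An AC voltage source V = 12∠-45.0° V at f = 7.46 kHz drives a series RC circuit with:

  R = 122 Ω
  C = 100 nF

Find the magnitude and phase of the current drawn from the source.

Step 1 — Angular frequency: ω = 2π·f = 2π·7460 = 4.687e+04 rad/s.
Step 2 — Component impedances:
  R: Z = R = 122 Ω
  C: Z = 1/(jωC) = -j/(ω·C) = 0 - j213.3 Ω
Step 3 — Series combination: Z_total = R + C = 122 - j213.3 Ω = 245.8∠-60.2° Ω.
Step 4 — Source phasor: V = 12∠-45.0° V = 8.485 - j8.485 V.
Step 5 — Ohm's law: I = V / Z_total = (8.485 - j8.485) / (122 - j213.3) = 0.04711 + j0.01283 A.
Step 6 — Convert to polar: |I| = 0.04883 A, ∠I = 15.2°.

I = 0.04883∠15.2° A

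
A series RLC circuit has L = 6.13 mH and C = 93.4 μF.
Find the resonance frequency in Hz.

Step 1 — Resonance condition Im(Z)=0 gives ω₀ = 1/√(LC).
Step 2 — ω₀ = 1/√(0.00613·9.34e-05) = 1322 rad/s.
Step 3 — f₀ = ω₀/(2π) = 210.3 Hz.

f₀ = 210.3 Hz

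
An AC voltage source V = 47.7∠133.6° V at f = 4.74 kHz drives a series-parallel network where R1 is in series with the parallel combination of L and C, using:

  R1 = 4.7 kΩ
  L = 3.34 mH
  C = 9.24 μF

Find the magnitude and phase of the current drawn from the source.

Step 1 — Angular frequency: ω = 2π·f = 2π·4740 = 2.978e+04 rad/s.
Step 2 — Component impedances:
  R1: Z = R = 4700 Ω
  L: Z = jωL = j·2.978e+04·0.00334 = 0 + j99.47 Ω
  C: Z = 1/(jωC) = -j/(ω·C) = 0 - j3.634 Ω
Step 3 — Parallel branch: L || C = 1/(1/L + 1/C) = 0 - j3.772 Ω.
Step 4 — Series with R1: Z_total = R1 + (L || C) = 4700 - j3.772 Ω = 4700∠-0.0° Ω.
Step 5 — Source phasor: V = 47.7∠133.6° V = -32.89 + j34.54 V.
Step 6 — Ohm's law: I = V / Z_total = (-32.89 + j34.54) / (4700 - j3.772) = -0.007005 + j0.007344 A.
Step 7 — Convert to polar: |I| = 0.01015 A, ∠I = 133.6°.

I = 0.01015∠133.6° A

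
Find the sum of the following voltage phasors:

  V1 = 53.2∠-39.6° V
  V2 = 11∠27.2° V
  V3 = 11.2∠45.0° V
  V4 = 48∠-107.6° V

Step 1 — Convert each phasor to rectangular form:
  V1 = 53.2·(cos(-39.6°) + j·sin(-39.6°)) = 40.99 - j33.91 V
  V2 = 11·(cos(27.2°) + j·sin(27.2°)) = 9.784 + j5.028 V
  V3 = 11.2·(cos(45.0°) + j·sin(45.0°)) = 7.92 + j7.92 V
  V4 = 48·(cos(-107.6°) + j·sin(-107.6°)) = -14.51 - j45.75 V
Step 2 — Sum components: V_total = 44.18 - j66.72 V.
Step 3 — Convert to polar: |V_total| = 80.02 V, ∠V_total = -56.5°.

V_total = 80.02∠-56.5° V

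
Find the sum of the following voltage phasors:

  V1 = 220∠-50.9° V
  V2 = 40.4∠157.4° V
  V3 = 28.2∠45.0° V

Step 1 — Convert each phasor to rectangular form:
  V1 = 220·(cos(-50.9°) + j·sin(-50.9°)) = 138.7 - j170.7 V
  V2 = 40.4·(cos(157.4°) + j·sin(157.4°)) = -37.3 + j15.53 V
  V3 = 28.2·(cos(45.0°) + j·sin(45.0°)) = 19.94 + j19.94 V
Step 2 — Sum components: V_total = 121.4 - j135.3 V.
Step 3 — Convert to polar: |V_total| = 181.7 V, ∠V_total = -48.1°.

V_total = 181.7∠-48.1° V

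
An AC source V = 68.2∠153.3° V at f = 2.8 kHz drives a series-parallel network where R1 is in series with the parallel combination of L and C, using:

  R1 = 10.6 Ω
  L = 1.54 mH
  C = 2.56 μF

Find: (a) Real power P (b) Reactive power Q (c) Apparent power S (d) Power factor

Step 1 — Angular frequency: ω = 2π·f = 2π·2800 = 1.759e+04 rad/s.
Step 2 — Component impedances:
  R1: Z = R = 10.6 Ω
  L: Z = jωL = j·1.759e+04·0.00154 = 0 + j27.09 Ω
  C: Z = 1/(jωC) = -j/(ω·C) = 0 - j22.2 Ω
Step 3 — Parallel branch: L || C = 1/(1/L + 1/C) = 0 - j123 Ω.
Step 4 — Series with R1: Z_total = R1 + (L || C) = 10.6 - j123 Ω = 123.5∠-85.1° Ω.
Step 5 — Source phasor: V = 68.2∠153.3° V = -60.93 + j30.64 V.
Step 6 — Current: I = V / Z = -0.2896 - j0.4703 A = 0.5523∠-121.6° A.
Step 7 — Complex power: S = V·I* = 3.233 - j37.53 VA.
Step 8 — Real power: P = Re(S) = 3.233 W.
Step 9 — Reactive power: Q = Im(S) = -37.53 VAR.
Step 10 — Apparent power: |S| = 37.67 VA.
Step 11 — Power factor: PF = P/|S| = 0.08584 (leading).

(a) P = 3.233 W  (b) Q = -37.53 VAR  (c) S = 37.67 VA  (d) PF = 0.08584 (leading)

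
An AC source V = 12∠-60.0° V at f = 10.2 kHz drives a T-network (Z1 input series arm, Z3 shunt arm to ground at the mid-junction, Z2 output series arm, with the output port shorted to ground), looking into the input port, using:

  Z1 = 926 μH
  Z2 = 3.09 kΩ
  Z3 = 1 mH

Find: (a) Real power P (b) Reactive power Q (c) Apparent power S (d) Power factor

Step 1 — Angular frequency: ω = 2π·f = 2π·1.02e+04 = 6.409e+04 rad/s.
Step 2 — Component impedances:
  Z1: Z = jωL = j·6.409e+04·0.000926 = 0 + j59.35 Ω
  Z2: Z = R = 3090 Ω
  Z3: Z = jωL = j·6.409e+04·0.001 = 0 + j64.09 Ω
Step 3 — With the output port shorted to ground, the output series arm Z2 runs from the junction to ground; the shunt arm Z3 also runs from the junction to ground. They appear in parallel: Z3 || Z2 = 1.329 + j64.06 Ω.
Step 4 — Series with input arm Z1: Z_in = Z1 + (Z3 || Z2) = 1.329 + j123.4 Ω = 123.4∠89.4° Ω.
Step 5 — Source phasor: V = 12∠-60.0° V = 6 - j10.39 V.
Step 6 — Current: I = V / Z = -0.08368 - j0.04952 A = 0.09723∠-149.4° A.
Step 7 — Complex power: S = V·I* = 0.01256 + j1.167 VA.
Step 8 — Real power: P = Re(S) = 0.01256 W.
Step 9 — Reactive power: Q = Im(S) = 1.167 VAR.
Step 10 — Apparent power: |S| = 1.167 VA.
Step 11 — Power factor: PF = P/|S| = 0.01077 (lagging).

(a) P = 0.01256 W  (b) Q = 1.167 VAR  (c) S = 1.167 VA  (d) PF = 0.01077 (lagging)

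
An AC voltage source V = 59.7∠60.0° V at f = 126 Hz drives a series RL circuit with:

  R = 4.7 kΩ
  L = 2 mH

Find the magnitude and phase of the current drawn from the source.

Step 1 — Angular frequency: ω = 2π·f = 2π·126 = 791.7 rad/s.
Step 2 — Component impedances:
  R: Z = R = 4700 Ω
  L: Z = jωL = j·791.7·0.002 = 0 + j1.583 Ω
Step 3 — Series combination: Z_total = R + L = 4700 + j1.583 Ω = 4700∠0.0° Ω.
Step 4 — Source phasor: V = 59.7∠60.0° V = 29.85 + j51.7 V.
Step 5 — Ohm's law: I = V / Z_total = (29.85 + j51.7) / (4700 + j1.583) = 0.006355 + j0.011 A.
Step 6 — Convert to polar: |I| = 0.0127 A, ∠I = 60.0°.

I = 0.0127∠60.0° A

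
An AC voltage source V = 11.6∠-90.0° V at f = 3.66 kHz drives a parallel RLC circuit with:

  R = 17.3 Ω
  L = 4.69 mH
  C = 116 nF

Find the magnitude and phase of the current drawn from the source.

Step 1 — Angular frequency: ω = 2π·f = 2π·3660 = 2.3e+04 rad/s.
Step 2 — Component impedances:
  R: Z = R = 17.3 Ω
  L: Z = jωL = j·2.3e+04·0.00469 = 0 + j107.9 Ω
  C: Z = 1/(jωC) = -j/(ω·C) = 0 - j374.9 Ω
Step 3 — Parallel combination: 1/Z_total = 1/R + 1/L + 1/C; Z_total = 17.08 + j1.951 Ω = 17.19∠6.5° Ω.
Step 4 — Source phasor: V = 11.6∠-90.0° V = 0 - j11.6 V.
Step 5 — Ohm's law: I = V / Z_total = (0 - j11.6) / (17.08 + j1.951) = -0.07661 - j0.6705 A.
Step 6 — Convert to polar: |I| = 0.6749 A, ∠I = -96.5°.

I = 0.6749∠-96.5° A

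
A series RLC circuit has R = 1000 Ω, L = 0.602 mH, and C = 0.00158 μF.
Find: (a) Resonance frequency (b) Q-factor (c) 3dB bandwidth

Step 1 — Resonance condition Im(Z)=0 gives ω₀ = 1/√(LC).
Step 2 — ω₀ = 1/√(0.000602·1.58e-09) = 1.025e+06 rad/s.
Step 3 — f₀ = ω₀/(2π) = 1.632e+05 Hz.
Step 4 — Series Q: Q = ω₀L/R = 1.025e+06·0.000602/1000 = 0.6173.
Step 5 — 3dB bandwidth: Δω = ω₀/Q = 1.661e+06 rad/s; BW = Δω/(2π) = 2.644e+05 Hz.

(a) f₀ = 1.632e+05 Hz  (b) Q = 0.6173  (c) BW = 2.644e+05 Hz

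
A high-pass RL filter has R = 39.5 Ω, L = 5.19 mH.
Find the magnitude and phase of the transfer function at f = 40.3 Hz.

Step 1 — Angular frequency: ω = 2π·40.3 = 253.2 rad/s.
Step 2 — Transfer function: H(jω) = jωL/(R + jωL).
Step 3 — Numerator jωL = j·1.314; denominator R + jωL = 39.5 + j1.314.
Step 4 — H = 0.001106 + j0.03323.
Step 5 — Magnitude: |H| = 0.03325 (-29.6 dB); phase: φ = 88.1°.

|H| = 0.03325 (-29.6 dB), φ = 88.1°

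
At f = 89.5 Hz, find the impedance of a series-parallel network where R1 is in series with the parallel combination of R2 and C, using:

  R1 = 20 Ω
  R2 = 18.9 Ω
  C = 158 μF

Step 1 — Angular frequency: ω = 2π·f = 2π·89.5 = 562.3 rad/s.
Step 2 — Component impedances:
  R1: Z = R = 20 Ω
  R2: Z = R = 18.9 Ω
  C: Z = 1/(jωC) = -j/(ω·C) = 0 - j11.25 Ω
Step 3 — Parallel branch: R2 || C = 1/(1/R2 + 1/C) = 4.948 - j8.309 Ω.
Step 4 — Series with R1: Z_total = R1 + (R2 || C) = 24.95 - j8.309 Ω = 26.29∠-18.4° Ω.

Z = 24.95 - j8.309 Ω = 26.29∠-18.4° Ω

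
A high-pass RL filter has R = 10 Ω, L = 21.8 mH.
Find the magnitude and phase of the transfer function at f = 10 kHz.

Step 1 — Angular frequency: ω = 2π·1e+04 = 6.283e+04 rad/s.
Step 2 — Transfer function: H(jω) = jωL/(R + jωL).
Step 3 — Numerator jωL = j·1370; denominator R + jωL = 10 + j1370.
Step 4 — H = 0.9999 + j0.0073.
Step 5 — Magnitude: |H| = 1 (-0.0 dB); phase: φ = 0.4°.

|H| = 1 (-0.0 dB), φ = 0.4°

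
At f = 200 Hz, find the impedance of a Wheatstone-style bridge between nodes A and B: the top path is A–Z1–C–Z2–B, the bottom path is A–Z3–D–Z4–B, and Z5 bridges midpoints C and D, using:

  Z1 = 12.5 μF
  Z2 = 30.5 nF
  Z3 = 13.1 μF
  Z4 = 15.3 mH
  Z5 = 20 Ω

Step 1 — Angular frequency: ω = 2π·f = 2π·200 = 1257 rad/s.
Step 2 — Component impedances:
  Z1: Z = 1/(jωC) = -j/(ω·C) = 0 - j63.66 Ω
  Z2: Z = 1/(jωC) = -j/(ω·C) = 0 - j2.609e+04 Ω
  Z3: Z = 1/(jωC) = -j/(ω·C) = 0 - j60.75 Ω
  Z4: Z = jωL = j·1257·0.0153 = 0 + j19.23 Ω
  Z5: Z = R = 20 Ω
Step 3 — Bridge requires nodal analysis (the Z5 bridge couples midpoints C and D, so the two paths cannot be reduced to a simple series/parallel combination). Setting node B to ground and injecting 1 A at node A, the 3-node admittance system at A, C, D solves to V_A = Z_AB = 4.661 - j12.6 Ω = 13.43∠-69.7° Ω.

Z = 4.661 - j12.6 Ω = 13.43∠-69.7° Ω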